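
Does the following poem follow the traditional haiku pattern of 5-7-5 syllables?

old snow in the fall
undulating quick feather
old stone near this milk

Line 1: old(1) + snow(1) + in(1) + the(1) + fall(1) = 5 ✓
Line 2: undulating(4) + quick(1) + feather(2) = 7 ✓
Line 3: old(1) + stone(1) + near(1) + this(1) + milk(1) = 5 ✓

Yes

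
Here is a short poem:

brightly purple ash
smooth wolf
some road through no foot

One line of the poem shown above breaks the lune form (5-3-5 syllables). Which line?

Line 2

Line 1: brightly (2), purple (2), ash (1) → 5 ✓
Line 2: smooth (1), wolf (1) → 2 (expected 3)
Line 3: some (1), road (1), through (1), no (1), foot (1) → 5 ✓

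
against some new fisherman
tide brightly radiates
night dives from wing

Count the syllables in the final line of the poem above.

4

The final line: "night dives from wing": 1+1+1+1 = 4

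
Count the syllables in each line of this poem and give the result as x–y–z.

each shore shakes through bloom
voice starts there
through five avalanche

5–3–5

Line 1: each(1) + shore(1) + shakes(1) + through(1) + bloom(1) = 5
Line 2: voice(1) + starts(1) + there(1) = 3
Line 3: through(1) + five(1) + avalanche(3) = 5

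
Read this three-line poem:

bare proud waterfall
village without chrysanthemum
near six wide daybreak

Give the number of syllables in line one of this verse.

Line one: "bare proud waterfall": 1+1+3 = 5

5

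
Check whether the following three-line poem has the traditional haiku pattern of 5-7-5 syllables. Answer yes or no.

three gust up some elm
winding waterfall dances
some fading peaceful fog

No

Line 1: three(1) + gust(1) + up(1) + some(1) + elm(1) = 5 ✓
Line 2: winding(2) + waterfall(3) + dances(2) = 7 ✓
Line 3: some(1) + fading(2) + peaceful(2) + fog(1) = 6 (expected 5)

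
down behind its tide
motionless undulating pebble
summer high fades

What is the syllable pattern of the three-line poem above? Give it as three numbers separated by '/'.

5/9/4

Line 1: "down behind its tide": 1+2+1+1 = 5
Line 2: "motionless undulating pebble": 3+4+2 = 9
Line 3: "summer high fades": 2+1+1 = 4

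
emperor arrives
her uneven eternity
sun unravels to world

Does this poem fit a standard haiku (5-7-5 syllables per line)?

No

Line 1: "emperor arrives": 3+2 = 5 ✓
Line 2: "her uneven eternity": 1+3+4 = 8 (expected 7)
Line 3: "sun unravels to world": 1+3+1+1 = 6 (expected 5)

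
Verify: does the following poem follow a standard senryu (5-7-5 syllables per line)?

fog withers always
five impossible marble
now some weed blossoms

Line 1: fog (1), withers (2), always (2) → 5 ✓
Line 2: five (1), impossible (4), marble (2) → 7 ✓
Line 3: now (1), some (1), weed (1), blossoms (2) → 5 ✓

Yes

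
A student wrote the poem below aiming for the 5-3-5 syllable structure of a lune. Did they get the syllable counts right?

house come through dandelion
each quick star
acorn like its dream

No

Line 1: house (1), come (1), through (1), dandelion (4) → 7 (expected 5)
Line 2: each (1), quick (1), star (1) → 3 ✓
Line 3: acorn (2), like (1), its (1), dream (1) → 5 ✓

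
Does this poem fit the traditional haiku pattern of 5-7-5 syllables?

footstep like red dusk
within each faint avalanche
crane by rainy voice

Yes

Line 1: footstep (2), like (1), red (1), dusk (1) → 5 ✓
Line 2: within (2), each (1), faint (1), avalanche (3) → 7 ✓
Line 3: crane (1), by (1), rainy (2), voice (1) → 5 ✓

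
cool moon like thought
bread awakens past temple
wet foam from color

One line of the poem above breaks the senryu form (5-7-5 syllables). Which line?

The first line

Line 1: cool (1), moon (1), like (1), thought (1) → 4 (expected 5)
Line 2: bread (1), awakens (3), past (1), temple (2) → 7 ✓
Line 3: wet (1), foam (1), from (1), color (2) → 5 ✓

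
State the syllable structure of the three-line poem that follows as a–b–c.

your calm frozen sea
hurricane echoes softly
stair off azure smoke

Line 1: "your calm frozen sea": 1+1+2+1 = 5
Line 2: "hurricane echoes softly": 3+2+2 = 7
Line 3: "stair off azure smoke": 1+1+2+1 = 5

5–7–5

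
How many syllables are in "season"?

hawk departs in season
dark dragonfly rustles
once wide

2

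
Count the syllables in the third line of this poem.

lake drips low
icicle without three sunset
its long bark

3

The third line: its (1), long (1), bark (1) → 3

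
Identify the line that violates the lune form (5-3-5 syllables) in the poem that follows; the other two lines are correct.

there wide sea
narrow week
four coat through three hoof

Line 1: there(1) + wide(1) + sea(1) = 3 (expected 5)
Line 2: narrow(2) + week(1) = 3 ✓
Line 3: four(1) + coat(1) + through(1) + three(1) + hoof(1) = 5 ✓

Line 1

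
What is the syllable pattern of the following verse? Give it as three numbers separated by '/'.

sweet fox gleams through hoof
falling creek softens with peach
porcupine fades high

5/7/5

Line 1: "sweet fox gleams through hoof": 1+1+1+1+1 = 5
Line 2: "falling creek softens with peach": 2+1+2+1+1 = 7
Line 3: "porcupine fades high": 3+1+1 = 5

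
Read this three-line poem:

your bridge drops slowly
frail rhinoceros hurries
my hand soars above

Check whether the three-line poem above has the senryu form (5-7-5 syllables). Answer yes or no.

Yes

Line 1: "your bridge drops slowly": 1+1+1+2 = 5 ✓
Line 2: "frail rhinoceros hurries": 1+4+2 = 7 ✓
Line 3: "my hand soars above": 1+1+1+2 = 5 ✓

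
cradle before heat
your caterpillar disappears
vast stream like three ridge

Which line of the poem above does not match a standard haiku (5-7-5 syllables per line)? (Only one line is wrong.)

Line 2

Line 1: cradle(2) + before(2) + heat(1) = 5 ✓
Line 2: your(1) + caterpillar(4) + disappears(3) = 8 (expected 7)
Line 3: vast(1) + stream(1) + like(1) + three(1) + ridge(1) = 5 ✓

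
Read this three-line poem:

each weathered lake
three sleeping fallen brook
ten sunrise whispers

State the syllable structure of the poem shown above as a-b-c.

4-6-5

Line 1: "each weathered lake": 1+2+1 = 4
Line 2: "three sleeping fallen brook": 1+2+2+1 = 6
Line 3: "ten sunrise whispers": 1+2+2 = 5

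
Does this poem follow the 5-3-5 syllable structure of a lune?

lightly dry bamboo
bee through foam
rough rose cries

Line 1: lightly(2) + dry(1) + bamboo(2) = 5 ✓
Line 2: bee(1) + through(1) + foam(1) = 3 ✓
Line 3: rough(1) + rose(1) + cries(1) = 3 (expected 5)

No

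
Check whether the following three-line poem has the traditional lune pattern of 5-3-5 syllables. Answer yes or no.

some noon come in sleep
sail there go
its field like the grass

Yes

Line 1: some (1), noon (1), come (1), in (1), sleep (1) → 5 ✓
Line 2: sail (1), there (1), go (1) → 3 ✓
Line 3: its (1), field (1), like (1), the (1), grass (1) → 5 ✓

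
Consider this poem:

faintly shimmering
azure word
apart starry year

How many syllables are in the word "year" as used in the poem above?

1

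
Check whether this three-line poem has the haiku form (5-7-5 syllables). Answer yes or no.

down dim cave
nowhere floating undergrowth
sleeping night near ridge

No

Line 1: "down dim cave": 1+1+1 = 3 (expected 5)
Line 2: "nowhere floating undergrowth": 2+2+3 = 7 ✓
Line 3: "sleeping night near ridge": 2+1+1+1 = 5 ✓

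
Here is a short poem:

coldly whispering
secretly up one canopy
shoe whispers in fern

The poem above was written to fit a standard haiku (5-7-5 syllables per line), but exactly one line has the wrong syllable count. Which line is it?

Line 2

Line 1: "coldly whispering": 2+3 = 5 ✓
Line 2: "secretly up one canopy": 3+1+1+3 = 8 (expected 7)
Line 3: "shoe whispers in fern": 1+2+1+1 = 5 ✓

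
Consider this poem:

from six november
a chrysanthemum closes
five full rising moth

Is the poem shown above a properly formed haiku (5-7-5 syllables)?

Line 1: from(1) + six(1) + november(3) = 5 ✓
Line 2: a(1) + chrysanthemum(4) + closes(2) = 7 ✓
Line 3: five(1) + full(1) + rising(2) + moth(1) = 5 ✓

Yes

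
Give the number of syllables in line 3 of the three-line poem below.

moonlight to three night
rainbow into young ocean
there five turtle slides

5

Line 3: there (1), five (1), turtle (2), slides (1) → 5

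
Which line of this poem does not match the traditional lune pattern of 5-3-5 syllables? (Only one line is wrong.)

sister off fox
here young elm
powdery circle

Line 1: sister (2), off (1), fox (1) → 4 (expected 5)
Line 2: here (1), young (1), elm (1) → 3 ✓
Line 3: powdery (3), circle (2) → 5 ✓

The first line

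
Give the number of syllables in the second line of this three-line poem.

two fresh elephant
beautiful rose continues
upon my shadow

The second line: beautiful (3), rose (1), continues (3) → 7

7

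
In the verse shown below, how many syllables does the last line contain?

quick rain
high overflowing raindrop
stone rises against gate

6

The last line: stone(1) + rises(2) + against(2) + gate(1) = 6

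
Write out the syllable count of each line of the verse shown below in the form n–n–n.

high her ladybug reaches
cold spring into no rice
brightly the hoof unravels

7–6–7

Line 1: high(1) + her(1) + ladybug(3) + reaches(2) = 7
Line 2: cold(1) + spring(1) + into(2) + no(1) + rice(1) = 6
Line 3: brightly(2) + the(1) + hoof(1) + unravels(3) = 7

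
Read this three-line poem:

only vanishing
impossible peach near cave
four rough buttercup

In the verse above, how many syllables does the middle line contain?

The middle line: impossible(4) + peach(1) + near(1) + cave(1) = 7

7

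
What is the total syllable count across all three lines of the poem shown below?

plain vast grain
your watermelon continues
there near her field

15

Line 1: plain (1), vast (1), grain (1) → 3
Line 2: your (1), watermelon (4), continues (3) → 8
Line 3: there (1), near (1), her (1), field (1) → 4
Total: 3 + 8 + 4 = 15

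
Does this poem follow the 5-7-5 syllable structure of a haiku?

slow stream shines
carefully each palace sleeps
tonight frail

Line 1: slow(1) + stream(1) + shines(1) = 3 (expected 5)
Line 2: carefully(3) + each(1) + palace(2) + sleeps(1) = 7 ✓
Line 3: tonight(2) + frail(1) = 3 (expected 5)

No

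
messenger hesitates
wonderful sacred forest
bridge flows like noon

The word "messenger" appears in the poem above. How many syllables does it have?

"messenger" has 3 syllables.

3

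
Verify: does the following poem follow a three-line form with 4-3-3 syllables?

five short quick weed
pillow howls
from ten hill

Yes

Line 1: five (1), short (1), quick (1), weed (1) → 4 ✓
Line 2: pillow (2), howls (1) → 3 ✓
Line 3: from (1), ten (1), hill (1) → 3 ✓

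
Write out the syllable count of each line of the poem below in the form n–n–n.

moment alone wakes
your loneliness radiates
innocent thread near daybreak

5–7–7

Line 1: "moment alone wakes": 2+2+1 = 5
Line 2: "your loneliness radiates": 1+3+3 = 7
Line 3: "innocent thread near daybreak": 3+1+1+2 = 7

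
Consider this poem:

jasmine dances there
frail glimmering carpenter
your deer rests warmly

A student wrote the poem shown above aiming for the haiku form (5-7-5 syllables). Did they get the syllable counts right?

Yes

Line 1: jasmine(2) + dances(2) + there(1) = 5 ✓
Line 2: frail(1) + glimmering(3) + carpenter(3) = 7 ✓
Line 3: your(1) + deer(1) + rests(1) + warmly(2) = 5 ✓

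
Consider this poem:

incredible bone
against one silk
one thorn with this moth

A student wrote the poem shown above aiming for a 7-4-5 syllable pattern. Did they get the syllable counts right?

No

Line 1: "incredible bone": 4+1 = 5 (expected 7)
Line 2: "against one silk": 2+1+1 = 4 ✓
Line 3: "one thorn with this moth": 1+1+1+1+1 = 5 ✓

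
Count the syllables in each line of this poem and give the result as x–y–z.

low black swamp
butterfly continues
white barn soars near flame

Line 1: "low black swamp": 1+1+1 = 3
Line 2: "butterfly continues": 3+3 = 6
Line 3: "white barn soars near flame": 1+1+1+1+1 = 5

3–6–5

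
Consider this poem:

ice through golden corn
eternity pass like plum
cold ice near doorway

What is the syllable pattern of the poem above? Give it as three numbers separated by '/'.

Line 1: "ice through golden corn": 1+1+2+1 = 5
Line 2: "eternity pass like plum": 4+1+1+1 = 7
Line 3: "cold ice near doorway": 1+1+1+2 = 5

5/7/5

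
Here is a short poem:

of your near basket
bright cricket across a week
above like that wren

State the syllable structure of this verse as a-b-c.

5-7-5

Line 1: of (1), your (1), near (1), basket (2) → 5
Line 2: bright (1), cricket (2), across (2), a (1), week (1) → 7
Line 3: above (2), like (1), that (1), wren (1) → 5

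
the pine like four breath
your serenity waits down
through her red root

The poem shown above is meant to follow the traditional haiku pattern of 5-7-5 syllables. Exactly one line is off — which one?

The third line

Line 1: the (1), pine (1), like (1), four (1), breath (1) → 5 ✓
Line 2: your (1), serenity (4), waits (1), down (1) → 7 ✓
Line 3: through (1), her (1), red (1), root (1) → 4 (expected 5)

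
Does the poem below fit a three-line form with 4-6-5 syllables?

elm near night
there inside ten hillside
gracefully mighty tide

Line 1: "elm near night": 1+1+1 = 3 (expected 4)
Line 2: "there inside ten hillside": 1+2+1+2 = 6 ✓
Line 3: "gracefully mighty tide": 3+2+1 = 6 (expected 5)

No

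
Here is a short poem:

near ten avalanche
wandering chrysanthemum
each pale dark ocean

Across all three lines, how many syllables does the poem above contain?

17

Line 1: near(1) + ten(1) + avalanche(3) = 5
Line 2: wandering(3) + chrysanthemum(4) = 7
Line 3: each(1) + pale(1) + dark(1) + ocean(2) = 5
Total: 5 + 7 + 5 = 17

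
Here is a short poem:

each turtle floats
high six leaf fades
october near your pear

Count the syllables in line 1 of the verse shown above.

4

Line 1: "each turtle floats": 1+2+1 = 4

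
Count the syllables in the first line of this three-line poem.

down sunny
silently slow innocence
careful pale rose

The first line: down (1), sunny (2) → 3

3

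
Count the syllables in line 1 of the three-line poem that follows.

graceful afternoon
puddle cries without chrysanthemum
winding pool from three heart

Line 1: "graceful afternoon": 2+3 = 5

5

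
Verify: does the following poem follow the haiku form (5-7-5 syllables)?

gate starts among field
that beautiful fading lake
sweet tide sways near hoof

Line 1: gate(1) + starts(1) + among(2) + field(1) = 5 ✓
Line 2: that(1) + beautiful(3) + fading(2) + lake(1) = 7 ✓
Line 3: sweet(1) + tide(1) + sways(1) + near(1) + hoof(1) = 5 ✓

Yes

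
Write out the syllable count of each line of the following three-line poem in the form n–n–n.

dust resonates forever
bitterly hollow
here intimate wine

Line 1: dust(1) + resonates(3) + forever(3) = 7
Line 2: bitterly(3) + hollow(2) = 5
Line 3: here(1) + intimate(3) + wine(1) = 5

7–5–5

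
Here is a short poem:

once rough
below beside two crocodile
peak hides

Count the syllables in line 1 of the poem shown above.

Line 1: once(1) + rough(1) = 2

2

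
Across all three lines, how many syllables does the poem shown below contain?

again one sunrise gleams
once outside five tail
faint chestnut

Line 1: again(2) + one(1) + sunrise(2) + gleams(1) = 6
Line 2: once(1) + outside(2) + five(1) + tail(1) = 5
Line 3: faint(1) + chestnut(2) = 3
Total: 6 + 5 + 3 = 14

14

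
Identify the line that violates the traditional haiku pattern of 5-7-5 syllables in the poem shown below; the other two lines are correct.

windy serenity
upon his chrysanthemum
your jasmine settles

Line 1: "windy serenity": 2+4 = 6 (expected 5)
Line 2: "upon his chrysanthemum": 2+1+4 = 7 ✓
Line 3: "your jasmine settles": 1+2+2 = 5 ✓

Line 1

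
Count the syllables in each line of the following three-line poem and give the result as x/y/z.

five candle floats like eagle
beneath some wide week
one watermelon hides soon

Line 1: "five candle floats like eagle": 1+2+1+1+2 = 7
Line 2: "beneath some wide week": 2+1+1+1 = 5
Line 3: "one watermelon hides soon": 1+4+1+1 = 7

7/5/7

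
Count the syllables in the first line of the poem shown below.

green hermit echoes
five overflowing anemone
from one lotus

The first line: green (1), hermit (2), echoes (2) → 5

5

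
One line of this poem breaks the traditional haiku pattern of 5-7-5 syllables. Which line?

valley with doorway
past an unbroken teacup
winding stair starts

The third line

Line 1: valley(2) + with(1) + doorway(2) = 5 ✓
Line 2: past(1) + an(1) + unbroken(3) + teacup(2) = 7 ✓
Line 3: winding(2) + stair(1) + starts(1) = 4 (expected 5)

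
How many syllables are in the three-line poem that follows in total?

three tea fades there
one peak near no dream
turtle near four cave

Line 1: "three tea fades there": 1+1+1+1 = 4
Line 2: "one peak near no dream": 1+1+1+1+1 = 5
Line 3: "turtle near four cave": 2+1+1+1 = 5
Total: 4 + 5 + 5 = 14

14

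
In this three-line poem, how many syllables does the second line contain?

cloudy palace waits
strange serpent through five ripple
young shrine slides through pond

The second line: "strange serpent through five ripple": 1+2+1+1+2 = 7

7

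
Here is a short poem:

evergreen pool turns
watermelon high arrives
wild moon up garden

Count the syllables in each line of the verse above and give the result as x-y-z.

Line 1: "evergreen pool turns": 3+1+1 = 5
Line 2: "watermelon high arrives": 4+1+2 = 7
Line 3: "wild moon up garden": 1+1+1+2 = 5

5-7-5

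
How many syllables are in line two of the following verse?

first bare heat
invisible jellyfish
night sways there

Line two: invisible(4) + jellyfish(3) = 7

7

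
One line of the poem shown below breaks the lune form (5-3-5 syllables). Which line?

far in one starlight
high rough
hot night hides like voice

The second line

Line 1: far (1), in (1), one (1), starlight (2) → 5 ✓
Line 2: high (1), rough (1) → 2 (expected 3)
Line 3: hot (1), night (1), hides (1), like (1), voice (1) → 5 ✓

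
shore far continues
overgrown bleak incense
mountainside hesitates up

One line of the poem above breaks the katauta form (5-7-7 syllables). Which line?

Line 1: shore (1), far (1), continues (3) → 5 ✓
Line 2: overgrown (3), bleak (1), incense (2) → 6 (expected 7)
Line 3: mountainside (3), hesitates (3), up (1) → 7 ✓

The second line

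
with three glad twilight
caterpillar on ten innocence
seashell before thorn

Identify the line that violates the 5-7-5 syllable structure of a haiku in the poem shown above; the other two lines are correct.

Line 1: with (1), three (1), glad (1), twilight (2) → 5 ✓
Line 2: caterpillar (4), on (1), ten (1), innocence (3) → 9 (expected 7)
Line 3: seashell (2), before (2), thorn (1) → 5 ✓

The second line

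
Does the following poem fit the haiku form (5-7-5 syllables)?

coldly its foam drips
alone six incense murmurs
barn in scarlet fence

Yes

Line 1: coldly(2) + its(1) + foam(1) + drips(1) = 5 ✓
Line 2: alone(2) + six(1) + incense(2) + murmurs(2) = 7 ✓
Line 3: barn(1) + in(1) + scarlet(2) + fence(1) = 5 ✓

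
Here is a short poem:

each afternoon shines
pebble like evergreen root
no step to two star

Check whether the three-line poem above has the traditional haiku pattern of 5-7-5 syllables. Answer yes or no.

Yes

Line 1: each(1) + afternoon(3) + shines(1) = 5 ✓
Line 2: pebble(2) + like(1) + evergreen(3) + root(1) = 7 ✓
Line 3: no(1) + step(1) + to(1) + two(1) + star(1) = 5 ✓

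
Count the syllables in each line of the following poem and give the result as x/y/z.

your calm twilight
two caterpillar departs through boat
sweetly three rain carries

Line 1: "your calm twilight": 1+1+2 = 4
Line 2: "two caterpillar departs through boat": 1+4+2+1+1 = 9
Line 3: "sweetly three rain carries": 2+1+1+2 = 6

4/9/6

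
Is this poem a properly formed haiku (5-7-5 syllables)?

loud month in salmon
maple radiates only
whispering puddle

Line 1: loud (1), month (1), in (1), salmon (2) → 5 ✓
Line 2: maple (2), radiates (3), only (2) → 7 ✓
Line 3: whispering (3), puddle (2) → 5 ✓

Yes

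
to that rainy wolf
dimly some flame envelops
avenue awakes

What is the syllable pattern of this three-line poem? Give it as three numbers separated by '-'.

Line 1: "to that rainy wolf": 1+1+2+1 = 5
Line 2: "dimly some flame envelops": 2+1+1+3 = 7
Line 3: "avenue awakes": 3+2 = 5

5-7-5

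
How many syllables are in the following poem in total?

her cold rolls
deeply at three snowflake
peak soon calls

Line 1: her (1), cold (1), rolls (1) → 3
Line 2: deeply (2), at (1), three (1), snowflake (2) → 6
Line 3: peak (1), soon (1), calls (1) → 3
Total: 3 + 6 + 3 = 12

12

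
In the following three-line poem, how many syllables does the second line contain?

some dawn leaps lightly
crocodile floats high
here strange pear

5

The second line: crocodile (3), floats (1), high (1) → 5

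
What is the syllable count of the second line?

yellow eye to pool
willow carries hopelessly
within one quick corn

The second line: willow (2), carries (2), hopelessly (3) → 7

7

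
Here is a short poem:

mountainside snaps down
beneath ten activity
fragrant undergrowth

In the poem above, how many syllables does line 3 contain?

5

Line 3: fragrant (2), undergrowth (3) → 5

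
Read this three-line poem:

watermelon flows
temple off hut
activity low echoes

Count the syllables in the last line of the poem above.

7

The last line: activity (4), low (1), echoes (2) → 7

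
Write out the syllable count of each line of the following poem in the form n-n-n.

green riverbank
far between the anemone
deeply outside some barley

4-8-7

Line 1: "green riverbank": 1+3 = 4
Line 2: "far between the anemone": 1+2+1+4 = 8
Line 3: "deeply outside some barley": 2+2+1+2 = 7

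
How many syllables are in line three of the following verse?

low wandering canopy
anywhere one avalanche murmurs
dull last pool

Line three: dull(1) + last(1) + pool(1) = 3

3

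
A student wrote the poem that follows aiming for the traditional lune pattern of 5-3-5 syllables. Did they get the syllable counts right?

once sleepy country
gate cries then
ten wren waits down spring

Line 1: "once sleepy country": 1+2+2 = 5 ✓
Line 2: "gate cries then": 1+1+1 = 3 ✓
Line 3: "ten wren waits down spring": 1+1+1+1+1 = 5 ✓

Yes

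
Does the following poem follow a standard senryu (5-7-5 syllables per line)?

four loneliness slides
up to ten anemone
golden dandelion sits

Line 1: four(1) + loneliness(3) + slides(1) = 5 ✓
Line 2: up(1) + to(1) + ten(1) + anemone(4) = 7 ✓
Line 3: golden(2) + dandelion(4) + sits(1) = 7 (expected 5)

No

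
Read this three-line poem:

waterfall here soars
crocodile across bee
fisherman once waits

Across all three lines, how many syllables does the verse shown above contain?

Line 1: waterfall(3) + here(1) + soars(1) = 5
Line 2: crocodile(3) + across(2) + bee(1) = 6
Line 3: fisherman(3) + once(1) + waits(1) = 5
Total: 5 + 6 + 5 = 16

16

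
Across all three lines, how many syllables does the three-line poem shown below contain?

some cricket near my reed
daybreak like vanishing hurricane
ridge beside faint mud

Line 1: "some cricket near my reed": 1+2+1+1+1 = 6
Line 2: "daybreak like vanishing hurricane": 2+1+3+3 = 9
Line 3: "ridge beside faint mud": 1+2+1+1 = 5
Total: 6 + 9 + 5 = 20

20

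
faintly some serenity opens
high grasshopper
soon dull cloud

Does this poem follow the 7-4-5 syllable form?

Line 1: faintly(2) + some(1) + serenity(4) + opens(2) = 9 (expected 7)
Line 2: high(1) + grasshopper(3) = 4 ✓
Line 3: soon(1) + dull(1) + cloud(1) = 3 (expected 5)

No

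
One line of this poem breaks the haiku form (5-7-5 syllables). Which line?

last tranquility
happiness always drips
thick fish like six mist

Line 2

Line 1: last (1), tranquility (4) → 5 ✓
Line 2: happiness (3), always (2), drips (1) → 6 (expected 7)
Line 3: thick (1), fish (1), like (1), six (1), mist (1) → 5 ✓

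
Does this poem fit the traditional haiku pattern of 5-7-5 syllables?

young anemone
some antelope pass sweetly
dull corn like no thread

Yes

Line 1: young (1), anemone (4) → 5 ✓
Line 2: some (1), antelope (3), pass (1), sweetly (2) → 7 ✓
Line 3: dull (1), corn (1), like (1), no (1), thread (1) → 5 ✓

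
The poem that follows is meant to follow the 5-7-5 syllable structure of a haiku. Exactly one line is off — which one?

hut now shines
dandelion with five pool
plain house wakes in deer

Line 1: hut(1) + now(1) + shines(1) = 3 (expected 5)
Line 2: dandelion(4) + with(1) + five(1) + pool(1) = 7 ✓
Line 3: plain(1) + house(1) + wakes(1) + in(1) + deer(1) = 5 ✓

Line 1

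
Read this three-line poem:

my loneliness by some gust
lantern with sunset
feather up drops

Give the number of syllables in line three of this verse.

4

Line three: "feather up drops": 2+1+1 = 4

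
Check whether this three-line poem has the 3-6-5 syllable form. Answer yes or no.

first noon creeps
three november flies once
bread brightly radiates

No

Line 1: "first noon creeps": 1+1+1 = 3 ✓
Line 2: "three november flies once": 1+3+1+1 = 6 ✓
Line 3: "bread brightly radiates": 1+2+3 = 6 (expected 5)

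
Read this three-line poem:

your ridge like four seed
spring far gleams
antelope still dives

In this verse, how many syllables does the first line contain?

5

The first line: your(1) + ridge(1) + like(1) + four(1) + seed(1) = 5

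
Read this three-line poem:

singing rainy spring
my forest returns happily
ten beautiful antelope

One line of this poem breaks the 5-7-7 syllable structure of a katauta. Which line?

Line 2

Line 1: singing(2) + rainy(2) + spring(1) = 5 ✓
Line 2: my(1) + forest(2) + returns(2) + happily(3) = 8 (expected 7)
Line 3: ten(1) + beautiful(3) + antelope(3) = 7 ✓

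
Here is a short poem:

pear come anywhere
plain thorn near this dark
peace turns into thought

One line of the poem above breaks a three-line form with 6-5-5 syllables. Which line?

Line 1

Line 1: "pear come anywhere": 1+1+3 = 5 (expected 6)
Line 2: "plain thorn near this dark": 1+1+1+1+1 = 5 ✓
Line 3: "peace turns into thought": 1+1+2+1 = 5 ✓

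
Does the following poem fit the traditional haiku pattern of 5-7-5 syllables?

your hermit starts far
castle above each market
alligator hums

Yes

Line 1: "your hermit starts far": 1+2+1+1 = 5 ✓
Line 2: "castle above each market": 2+2+1+2 = 7 ✓
Line 3: "alligator hums": 4+1 = 5 ✓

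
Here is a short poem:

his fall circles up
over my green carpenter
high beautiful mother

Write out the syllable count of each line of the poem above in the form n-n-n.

Line 1: his (1), fall (1), circles (2), up (1) → 5
Line 2: over (2), my (1), green (1), carpenter (3) → 7
Line 3: high (1), beautiful (3), mother (2) → 6

5-7-6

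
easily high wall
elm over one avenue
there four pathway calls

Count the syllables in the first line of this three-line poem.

The first line: easily(3) + high(1) + wall(1) = 5

5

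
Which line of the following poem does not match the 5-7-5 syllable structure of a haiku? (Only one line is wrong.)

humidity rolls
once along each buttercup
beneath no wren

Line 1: humidity (4), rolls (1) → 5 ✓
Line 2: once (1), along (2), each (1), buttercup (3) → 7 ✓
Line 3: beneath (2), no (1), wren (1) → 4 (expected 5)

Line 3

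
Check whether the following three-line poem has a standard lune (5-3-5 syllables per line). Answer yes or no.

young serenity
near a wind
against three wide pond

Yes

Line 1: young(1) + serenity(4) = 5 ✓
Line 2: near(1) + a(1) + wind(1) = 3 ✓
Line 3: against(2) + three(1) + wide(1) + pond(1) = 5 ✓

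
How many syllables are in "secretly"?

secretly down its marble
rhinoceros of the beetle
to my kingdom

3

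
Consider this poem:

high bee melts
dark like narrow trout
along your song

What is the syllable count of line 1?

Line 1: high(1) + bee(1) + melts(1) = 3

3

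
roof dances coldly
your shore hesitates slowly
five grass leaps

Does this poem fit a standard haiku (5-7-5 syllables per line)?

Line 1: "roof dances coldly": 1+2+2 = 5 ✓
Line 2: "your shore hesitates slowly": 1+1+3+2 = 7 ✓
Line 3: "five grass leaps": 1+1+1 = 3 (expected 5)

No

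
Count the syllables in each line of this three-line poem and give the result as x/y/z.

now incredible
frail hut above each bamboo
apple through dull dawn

Line 1: now (1), incredible (4) → 5
Line 2: frail (1), hut (1), above (2), each (1), bamboo (2) → 7
Line 3: apple (2), through (1), dull (1), dawn (1) → 5

5/7/5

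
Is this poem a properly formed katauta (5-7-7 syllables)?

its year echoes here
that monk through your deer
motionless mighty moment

No

Line 1: its (1), year (1), echoes (2), here (1) → 5 ✓
Line 2: that (1), monk (1), through (1), your (1), deer (1) → 5 (expected 7)
Line 3: motionless (3), mighty (2), moment (2) → 7 ✓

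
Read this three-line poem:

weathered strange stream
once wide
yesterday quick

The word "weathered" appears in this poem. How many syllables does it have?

2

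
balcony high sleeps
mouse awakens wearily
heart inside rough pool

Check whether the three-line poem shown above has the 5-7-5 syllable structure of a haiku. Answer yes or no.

Line 1: balcony (3), high (1), sleeps (1) → 5 ✓
Line 2: mouse (1), awakens (3), wearily (3) → 7 ✓
Line 3: heart (1), inside (2), rough (1), pool (1) → 5 ✓

Yes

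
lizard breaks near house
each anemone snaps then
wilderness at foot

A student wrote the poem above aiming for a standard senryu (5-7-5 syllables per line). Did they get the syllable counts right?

Line 1: lizard (2), breaks (1), near (1), house (1) → 5 ✓
Line 2: each (1), anemone (4), snaps (1), then (1) → 7 ✓
Line 3: wilderness (3), at (1), foot (1) → 5 ✓

Yes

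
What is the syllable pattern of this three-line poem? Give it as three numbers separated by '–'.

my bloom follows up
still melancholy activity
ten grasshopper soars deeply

Line 1: my(1) + bloom(1) + follows(2) + up(1) = 5
Line 2: still(1) + melancholy(4) + activity(4) = 9
Line 3: ten(1) + grasshopper(3) + soars(1) + deeply(2) = 7

5–9–7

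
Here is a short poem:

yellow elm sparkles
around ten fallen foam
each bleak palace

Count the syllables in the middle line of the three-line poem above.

The middle line: around(2) + ten(1) + fallen(2) + foam(1) = 6

6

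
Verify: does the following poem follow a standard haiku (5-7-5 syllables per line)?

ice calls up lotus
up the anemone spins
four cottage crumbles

Line 1: ice (1), calls (1), up (1), lotus (2) → 5 ✓
Line 2: up (1), the (1), anemone (4), spins (1) → 7 ✓
Line 3: four (1), cottage (2), crumbles (2) → 5 ✓

Yes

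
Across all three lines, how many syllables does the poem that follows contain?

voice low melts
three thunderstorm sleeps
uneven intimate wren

Line 1: "voice low melts": 1+1+1 = 3
Line 2: "three thunderstorm sleeps": 1+3+1 = 5
Line 3: "uneven intimate wren": 3+3+1 = 7
Total: 3 + 5 + 7 = 15

15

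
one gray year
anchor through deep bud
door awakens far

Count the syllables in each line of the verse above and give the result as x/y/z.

3/5/5

Line 1: one(1) + gray(1) + year(1) = 3
Line 2: anchor(2) + through(1) + deep(1) + bud(1) = 5
Line 3: door(1) + awakens(3) + far(1) = 5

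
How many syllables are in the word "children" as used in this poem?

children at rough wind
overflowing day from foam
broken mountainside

2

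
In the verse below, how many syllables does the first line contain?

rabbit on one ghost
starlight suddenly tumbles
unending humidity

5

The first line: "rabbit on one ghost": 2+1+1+1 = 5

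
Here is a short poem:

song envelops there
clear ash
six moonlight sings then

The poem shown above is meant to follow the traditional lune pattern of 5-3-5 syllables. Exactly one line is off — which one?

Line 2

Line 1: song(1) + envelops(3) + there(1) = 5 ✓
Line 2: clear(1) + ash(1) = 2 (expected 3)
Line 3: six(1) + moonlight(2) + sings(1) + then(1) = 5 ✓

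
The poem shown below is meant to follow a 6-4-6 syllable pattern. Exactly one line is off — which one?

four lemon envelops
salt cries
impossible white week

Line 2

Line 1: "four lemon envelops": 1+2+3 = 6 ✓
Line 2: "salt cries": 1+1 = 2 (expected 4)
Line 3: "impossible white week": 4+1+1 = 6 ✓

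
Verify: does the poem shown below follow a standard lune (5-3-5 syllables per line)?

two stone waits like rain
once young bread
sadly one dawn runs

Yes

Line 1: "two stone waits like rain": 1+1+1+1+1 = 5 ✓
Line 2: "once young bread": 1+1+1 = 3 ✓
Line 3: "sadly one dawn runs": 2+1+1+1 = 5 ✓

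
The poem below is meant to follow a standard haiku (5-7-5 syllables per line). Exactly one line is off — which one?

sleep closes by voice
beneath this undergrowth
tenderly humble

Line 1: sleep (1), closes (2), by (1), voice (1) → 5 ✓
Line 2: beneath (2), this (1), undergrowth (3) → 6 (expected 7)
Line 3: tenderly (3), humble (2) → 5 ✓

The second line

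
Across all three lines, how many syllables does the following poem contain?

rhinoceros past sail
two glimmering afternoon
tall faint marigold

Line 1: rhinoceros (4), past (1), sail (1) → 6
Line 2: two (1), glimmering (3), afternoon (3) → 7
Line 3: tall (1), faint (1), marigold (3) → 5
Total: 6 + 7 + 5 = 18

18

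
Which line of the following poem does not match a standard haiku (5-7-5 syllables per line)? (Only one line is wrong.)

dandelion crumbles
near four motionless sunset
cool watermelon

Line 1

Line 1: dandelion (4), crumbles (2) → 6 (expected 5)
Line 2: near (1), four (1), motionless (3), sunset (2) → 7 ✓
Line 3: cool (1), watermelon (4) → 5 ✓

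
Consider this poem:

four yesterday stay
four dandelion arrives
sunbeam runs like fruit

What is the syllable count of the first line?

5

The first line: four(1) + yesterday(3) + stay(1) = 5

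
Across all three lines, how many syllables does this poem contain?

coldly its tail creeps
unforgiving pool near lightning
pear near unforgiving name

Line 1: "coldly its tail creeps": 2+1+1+1 = 5
Line 2: "unforgiving pool near lightning": 4+1+1+2 = 8
Line 3: "pear near unforgiving name": 1+1+4+1 = 7
Total: 5 + 8 + 7 = 20

20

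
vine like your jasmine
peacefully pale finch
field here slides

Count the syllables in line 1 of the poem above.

Line 1: vine (1), like (1), your (1), jasmine (2) → 5

5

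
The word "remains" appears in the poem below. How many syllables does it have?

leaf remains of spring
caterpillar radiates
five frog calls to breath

"remains" has 2 syllables.

2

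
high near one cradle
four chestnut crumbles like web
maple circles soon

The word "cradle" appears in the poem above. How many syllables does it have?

2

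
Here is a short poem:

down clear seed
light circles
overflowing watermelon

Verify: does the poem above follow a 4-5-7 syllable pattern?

Line 1: "down clear seed": 1+1+1 = 3 (expected 4)
Line 2: "light circles": 1+2 = 3 (expected 5)
Line 3: "overflowing watermelon": 4+4 = 8 (expected 7)

No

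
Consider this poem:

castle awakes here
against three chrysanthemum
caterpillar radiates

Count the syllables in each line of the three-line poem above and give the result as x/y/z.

Line 1: castle(2) + awakes(2) + here(1) = 5
Line 2: against(2) + three(1) + chrysanthemum(4) = 7
Line 3: caterpillar(4) + radiates(3) = 7

5/7/7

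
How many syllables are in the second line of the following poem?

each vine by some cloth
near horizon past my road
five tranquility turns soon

The second line: "near horizon past my road": 1+3+1+1+1 = 7

7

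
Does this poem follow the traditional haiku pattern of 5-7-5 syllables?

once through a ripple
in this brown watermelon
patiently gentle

Line 1: once(1) + through(1) + a(1) + ripple(2) = 5 ✓
Line 2: in(1) + this(1) + brown(1) + watermelon(4) = 7 ✓
Line 3: patiently(3) + gentle(2) = 5 ✓

Yes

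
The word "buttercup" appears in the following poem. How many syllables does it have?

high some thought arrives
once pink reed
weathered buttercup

"buttercup" has 3 syllables.

3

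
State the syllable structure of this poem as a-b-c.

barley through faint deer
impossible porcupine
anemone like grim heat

5-7-7

Line 1: barley (2), through (1), faint (1), deer (1) → 5
Line 2: impossible (4), porcupine (3) → 7
Line 3: anemone (4), like (1), grim (1), heat (1) → 7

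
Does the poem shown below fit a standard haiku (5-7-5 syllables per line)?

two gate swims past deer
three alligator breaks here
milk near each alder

Line 1: two (1), gate (1), swims (1), past (1), deer (1) → 5 ✓
Line 2: three (1), alligator (4), breaks (1), here (1) → 7 ✓
Line 3: milk (1), near (1), each (1), alder (2) → 5 ✓

Yes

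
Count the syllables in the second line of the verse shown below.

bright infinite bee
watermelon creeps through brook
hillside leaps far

7

The second line: watermelon(4) + creeps(1) + through(1) + brook(1) = 7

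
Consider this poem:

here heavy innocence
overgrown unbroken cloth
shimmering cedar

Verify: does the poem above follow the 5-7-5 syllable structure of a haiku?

No

Line 1: here(1) + heavy(2) + innocence(3) = 6 (expected 5)
Line 2: overgrown(3) + unbroken(3) + cloth(1) = 7 ✓
Line 3: shimmering(3) + cedar(2) = 5 ✓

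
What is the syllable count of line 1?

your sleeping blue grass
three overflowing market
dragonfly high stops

5

Line 1: "your sleeping blue grass": 1+2+1+1 = 5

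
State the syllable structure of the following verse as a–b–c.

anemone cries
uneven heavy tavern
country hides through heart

5–7–5

Line 1: "anemone cries": 4+1 = 5
Line 2: "uneven heavy tavern": 3+2+2 = 7
Line 3: "country hides through heart": 2+1+1+1 = 5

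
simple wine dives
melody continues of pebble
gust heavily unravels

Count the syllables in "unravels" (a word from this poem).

3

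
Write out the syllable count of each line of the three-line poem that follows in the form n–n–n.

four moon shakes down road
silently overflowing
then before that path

Line 1: "four moon shakes down road": 1+1+1+1+1 = 5
Line 2: "silently overflowing": 3+4 = 7
Line 3: "then before that path": 1+2+1+1 = 5

5–7–5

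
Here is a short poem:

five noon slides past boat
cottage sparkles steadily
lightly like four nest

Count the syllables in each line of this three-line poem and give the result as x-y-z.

Line 1: five(1) + noon(1) + slides(1) + past(1) + boat(1) = 5
Line 2: cottage(2) + sparkles(2) + steadily(3) = 7
Line 3: lightly(2) + like(1) + four(1) + nest(1) = 5

5-7-5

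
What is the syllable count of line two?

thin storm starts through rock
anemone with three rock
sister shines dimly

7

Line two: anemone (4), with (1), three (1), rock (1) → 7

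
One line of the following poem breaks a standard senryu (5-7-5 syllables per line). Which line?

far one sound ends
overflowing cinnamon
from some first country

Line 1: far(1) + one(1) + sound(1) + ends(1) = 4 (expected 5)
Line 2: overflowing(4) + cinnamon(3) = 7 ✓
Line 3: from(1) + some(1) + first(1) + country(2) = 5 ✓

The first line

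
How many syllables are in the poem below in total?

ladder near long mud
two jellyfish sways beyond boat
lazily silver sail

Line 1: "ladder near long mud": 2+1+1+1 = 5
Line 2: "two jellyfish sways beyond boat": 1+3+1+2+1 = 8
Line 3: "lazily silver sail": 3+2+1 = 6
Total: 5 + 8 + 6 = 19

19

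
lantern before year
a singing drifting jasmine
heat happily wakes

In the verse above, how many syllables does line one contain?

5

Line one: "lantern before year": 2+2+1 = 5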